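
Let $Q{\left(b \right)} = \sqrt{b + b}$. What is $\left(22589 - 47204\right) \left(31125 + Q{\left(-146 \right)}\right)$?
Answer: $-766141875 - 49230 i \sqrt{73} \approx -7.6614 \cdot 10^{8} - 4.2062 \cdot 10^{5} i$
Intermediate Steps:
$Q{\left(b \right)} = \sqrt{2} \sqrt{b}$ ($Q{\left(b \right)} = \sqrt{2 b} = \sqrt{2} \sqrt{b}$)
$\left(22589 - 47204\right) \left(31125 + Q{\left(-146 \right)}\right) = \left(22589 - 47204\right) \left(31125 + \sqrt{2} \sqrt{-146}\right) = - 24615 \left(31125 + \sqrt{2} i \sqrt{146}\right) = - 24615 \left(31125 + 2 i \sqrt{73}\right) = -766141875 - 49230 i \sqrt{73}$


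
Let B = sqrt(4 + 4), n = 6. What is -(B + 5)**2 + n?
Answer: -27 - 20*sqrt(2) ≈ -55.284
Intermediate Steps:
B = 2*sqrt(2) (B = sqrt(8) = 2*sqrt(2) ≈ 2.8284)
-(B + 5)**2 + n = -(2*sqrt(2) + 5)**2 + 6 = -(5 + 2*sqrt(2))**2 + 6 = 6 - (5 + 2*sqrt(2))**2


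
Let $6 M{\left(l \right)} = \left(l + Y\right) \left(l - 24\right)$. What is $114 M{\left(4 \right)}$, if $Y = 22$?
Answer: $-9880$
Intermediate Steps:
$M{\left(l \right)} = \frac{\left(-24 + l\right) \left(22 + l\right)}{6}$ ($M{\left(l \right)} = \frac{\left(l + 22\right) \left(l - 24\right)}{6} = \frac{\left(22 + l\right) \left(-24 + l\right)}{6} = \frac{\left(-24 + l\right) \left(22 + l\right)}{6}$)
$114 M{\left(4 \right)} = 114 \left(-88 - \frac{4}{3} + \frac{4^{2}}{6}\right) = 114 \left(-88 - \frac{4}{3} + \frac{1}{6} \cdot 16\right) = 114 \left(-88 - \frac{4}{3} + \frac{8}{3}\right) = 114 \left(- \frac{260}{3}\right) = -9880$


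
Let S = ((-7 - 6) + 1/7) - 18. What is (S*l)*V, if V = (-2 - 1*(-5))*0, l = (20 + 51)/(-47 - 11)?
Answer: 0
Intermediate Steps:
l = -71/58 (l = 71/(-58) = 71*(-1/58) = -71/58 ≈ -1.2241)
V = 0 (V = (-2 + 5)*0 = 3*0 = 0)
S = -216/7 (S = (-13 + 1/7) - 18 = -90/7 - 18 = -216/7 ≈ -30.857)
(S*l)*V = -216/7*(-71/58)*0 = (7668/203)*0 = 0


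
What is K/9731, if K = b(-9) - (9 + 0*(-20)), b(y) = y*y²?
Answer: -738/9731 ≈ -0.075840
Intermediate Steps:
b(y) = y³
K = -738 (K = (-9)³ - (9 + 0*(-20)) = -729 - (9 + 0) = -729 - 1*9 = -729 - 9 = -738)
K/9731 = -738/9731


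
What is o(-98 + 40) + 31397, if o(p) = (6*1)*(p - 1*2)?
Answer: 31037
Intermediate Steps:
o(p) = -12 + 6*p (o(p) = 6*(p - 2) = 6*(-2 + p) = -12 + 6*p)
o(-98 + 40) + 31397 = (-12 + 6*(-98 + 40)) + 31397 = (-12 + 6*(-58)) + 31397 = (-12 - 348) + 31397 = -360 + 31397 = 31037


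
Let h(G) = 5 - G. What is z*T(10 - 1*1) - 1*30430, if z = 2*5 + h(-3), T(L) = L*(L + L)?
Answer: -27514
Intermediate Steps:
T(L) = 2*L**2 (T(L) = L*(2*L) = 2*L**2)
z = 18 (z = 2*5 + (5 - 1*(-3)) = 10 + (5 + 3) = 10 + 8 = 18)
z*T(10 - 1*1) - 1*30430 = 18*(2*(10 - 1*1)**2) - 1*30430 = 18*(2*(10 - 1)**2) - 30430 = 18*(2*9**2) - 30430 = 18*(2*81) - 30430 = 18*162 - 30430 = 2916 - 30430 = -27514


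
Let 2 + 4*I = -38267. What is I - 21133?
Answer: -122801/4 ≈ -30700.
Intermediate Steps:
I = -38269/4 (I = -½ + (¼)*(-38267) = -½ - 38267/4 = -38269/4 ≈ -9567.3)
I - 21133 = -38269/4 - 21133 = -122801/4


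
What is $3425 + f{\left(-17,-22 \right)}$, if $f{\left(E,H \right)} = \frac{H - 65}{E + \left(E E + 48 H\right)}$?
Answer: $\frac{2685287}{784} \approx 3425.1$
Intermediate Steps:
$f{\left(E,H \right)} = \frac{-65 + H}{E + E^{2} + 48 H}$ ($f{\left(E,H \right)} = \frac{-65 + H}{E + \left(E^{2} + 48 H\right)} = \frac{-65 + H}{E + E^{2} + 48 H}$)
$3425 + f{\left(-17,-22 \right)} = 3425 + \frac{-65 - 22}{-17 + \left(-17\right)^{2} + 48 \left(-22\right)} = 3425 + \frac{1}{-17 + 289 - 1056} \left(-87\right) = 3425 + \frac{1}{-784} \left(-87\right) = 3425 - - \frac{87}{784} = 3425 + \frac{87}{784} = \frac{2685287}{784}$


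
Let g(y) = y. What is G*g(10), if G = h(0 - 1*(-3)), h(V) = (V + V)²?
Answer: 360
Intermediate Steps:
h(V) = 4*V² (h(V) = (2*V)² = 4*V²)
G = 36 (G = 4*(0 - 1*(-3))² = 4*(0 + 3)² = 4*3² = 4*9 = 36)
G*g(10) = 36*10 = 360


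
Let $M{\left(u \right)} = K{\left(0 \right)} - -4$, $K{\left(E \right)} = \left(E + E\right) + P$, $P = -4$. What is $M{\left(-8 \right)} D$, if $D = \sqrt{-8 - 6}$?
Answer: $0$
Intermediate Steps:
$K{\left(E \right)} = -4 + 2 E$ ($K{\left(E \right)} = \left(E + E\right) - 4 = 2 E - 4 = -4 + 2 E$)
$M{\left(u \right)} = 0$ ($M{\left(u \right)} = \left(-4 + 2 \cdot 0\right) - -4 = \left(-4 + 0\right) + 4 = -4 + 4 = 0$)
$D = i \sqrt{14}$ ($D = \sqrt{-14} = i \sqrt{14} \approx 3.7417 i$)
$M{\left(-8 \right)} D = 0 i \sqrt{14} = 0$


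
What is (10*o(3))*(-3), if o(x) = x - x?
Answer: 0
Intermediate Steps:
o(x) = 0
(10*o(3))*(-3) = (10*0)*(-3) = 0*(-3) = 0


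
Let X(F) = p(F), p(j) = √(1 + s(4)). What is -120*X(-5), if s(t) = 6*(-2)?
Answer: -120*I*√11 ≈ -398.0*I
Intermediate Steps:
s(t) = -12
p(j) = I*√11 (p(j) = √(1 - 12) = √(-11) = I*√11)
X(F) = I*√11
-120*X(-5) = -120*I*√11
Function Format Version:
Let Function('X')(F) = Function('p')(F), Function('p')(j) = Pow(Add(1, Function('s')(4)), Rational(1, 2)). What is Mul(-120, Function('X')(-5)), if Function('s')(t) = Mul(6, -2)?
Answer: Mul(-120, I, Pow(11, Rational(1, 2))) ≈ Mul(-398.00, I)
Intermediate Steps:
Function('s')(t) = -12
Function('p')(j) = Mul(I, Pow(11, Rational(1, 2))) (Function('p')(j) = Pow(Add(1, -12), Rational(1, 2)) = Pow(-11, Rational(1, 2)) = Mul(I, Pow(11, Rational(1, 2))))
Function('X')(F) = Mul(I, Pow(11, Rational(1, 2)))
Mul(-120, Function('X')(-5)) = Mul(-120, Mul(I, Pow(11, Rational(1, 2)))) = Mul(-120, I, Pow(11, Rational(1, 2)))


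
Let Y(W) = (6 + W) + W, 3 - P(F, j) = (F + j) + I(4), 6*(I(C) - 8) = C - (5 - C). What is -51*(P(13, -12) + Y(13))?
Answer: -2601/2 ≈ -1300.5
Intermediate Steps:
I(C) = 43/6 + C/3 (I(C) = 8 + (C - (5 - C))/6 = 8 + (C + (-5 + C))/6 = 8 + (-5 + 2*C)/6 = 8 + (-⅚ + C/3) = 43/6 + C/3)
P(F, j) = -11/2 - F - j (P(F, j) = 3 - ((F + j) + (43/6 + (⅓)*4)) = 3 - ((F + j) + (43/6 + 4/3)) = 3 - ((F + j) + 17/2) = 3 - (17/2 + F + j) = 3 + (-17/2 - F - j) = -11/2 - F - j)
Y(W) = 6 + 2*W
-51*(P(13, -12) + Y(13)) = -51*((-11/2 - 1*13 - 1*(-12)) + (6 + 2*13)) = -51*((-11/2 - 13 + 12) + (6 + 26)) = -51*(-13/2 + 32) = -51*51/2 = -2601/2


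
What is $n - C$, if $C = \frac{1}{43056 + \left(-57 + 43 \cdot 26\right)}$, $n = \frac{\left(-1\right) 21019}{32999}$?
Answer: $- \frac{927328222}{1455816883} \approx -0.63698$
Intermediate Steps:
$n = - \frac{21019}{32999}$ ($n = \left(-21019\right) \frac{1}{32999} = - \frac{21019}{32999} \approx -0.63696$)
$C = \frac{1}{44117}$ ($C = \frac{1}{43056 + \left(-57 + 1118\right)} = \frac{1}{43056 + 1061} = \frac{1}{44117} \approx 2.2667 \cdot 10^{-5}$)
$n - C = - \frac{21019}{32999} - \frac{1}{44117} = - \frac{927328222}{1455816883}$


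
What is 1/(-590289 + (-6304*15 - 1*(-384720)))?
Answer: -1/300129 ≈ -3.3319e-6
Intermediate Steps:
1/(-590289 + (-6304*15 - 1*(-384720))) = 1/(-590289 + (-94560 + 384720)) = 1/(-590289 + 290160) = 1/(-300129) = -1/300129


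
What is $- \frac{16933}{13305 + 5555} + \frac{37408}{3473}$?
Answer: $\frac{685797}{69460} \approx 9.8733$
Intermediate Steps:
$- \frac{16933}{13305 + 5555} + \frac{37408}{3473} = - \frac{16933}{18860} + 37408 \cdot \frac{1}{3473} = \left(-16933\right) \frac{1}{18860} + \frac{37408}{3473} = - \frac{413}{460} + \frac{37408}{3473} = \frac{685797}{69460}$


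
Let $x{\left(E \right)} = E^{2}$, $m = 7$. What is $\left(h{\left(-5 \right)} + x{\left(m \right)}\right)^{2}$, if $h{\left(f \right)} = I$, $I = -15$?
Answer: $1156$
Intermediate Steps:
$h{\left(f \right)} = -15$
$\left(h{\left(-5 \right)} + x{\left(m \right)}\right)^{2} = \left(-15 + 7^{2}\right)^{2} = \left(-15 + 49\right)^{2} = 34^{2} = 1156$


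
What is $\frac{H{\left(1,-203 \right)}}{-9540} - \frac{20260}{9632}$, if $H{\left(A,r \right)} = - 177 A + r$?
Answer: $- \frac{2370253}{1148616} \approx -2.0636$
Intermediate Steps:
$H{\left(A,r \right)} = r - 177 A$
$\frac{H{\left(1,-203 \right)}}{-9540} - \frac{20260}{9632} = \frac{-203 - 177}{-9540} - \frac{20260}{9632} = \left(-203 - 177\right) \left(- \frac{1}{9540}\right) - \frac{5065}{2408} = \left(-380\right) \left(- \frac{1}{9540}\right) - \frac{5065}{2408} = \frac{19}{477} - \frac{5065}{2408} = - \frac{2370253}{1148616}$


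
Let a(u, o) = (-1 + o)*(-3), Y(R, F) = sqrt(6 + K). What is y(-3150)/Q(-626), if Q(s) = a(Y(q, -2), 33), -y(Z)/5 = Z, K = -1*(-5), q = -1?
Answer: -2625/16 ≈ -164.06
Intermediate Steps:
K = 5
Y(R, F) = sqrt(11) (Y(R, F) = sqrt(6 + 5) = sqrt(11))
y(Z) = -5*Z
a(u, o) = 3 - 3*o
Q(s) = -96 (Q(s) = 3 - 3*33 = 3 - 99 = -96)
y(-3150)/Q(-626) = -5*(-3150)/(-96) = 15750*(-1/96) = -2625/16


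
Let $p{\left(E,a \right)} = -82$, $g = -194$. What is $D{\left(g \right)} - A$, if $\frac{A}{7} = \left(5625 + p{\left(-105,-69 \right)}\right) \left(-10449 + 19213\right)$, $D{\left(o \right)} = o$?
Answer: $-340052158$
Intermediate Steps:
$A = 340051964$ ($A = 7 \left(5625 - 82\right) \left(-10449 + 19213\right) = 7 \cdot 5543 \cdot 8764 = 7 \cdot 48578852 = 340051964$)
$D{\left(g \right)} - A = -194 - 340051964 = -340052158$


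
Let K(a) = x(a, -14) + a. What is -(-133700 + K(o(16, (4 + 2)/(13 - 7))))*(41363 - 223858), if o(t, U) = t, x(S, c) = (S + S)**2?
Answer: -24209786700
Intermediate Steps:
x(S, c) = 4*S**2 (x(S, c) = (2*S)**2 = 4*S**2)
K(a) = a + 4*a**2 (K(a) = 4*a**2 + a = a + 4*a**2)
-(-133700 + K(o(16, (4 + 2)/(13 - 7))))*(41363 - 223858) = -(-133700 + 16*(1 + 4*16))*(41363 - 223858) = -(-133700 + 16*(1 + 64))*(-182495) = -(-133700 + 16*65)*(-182495) = -(-133700 + 1040)*(-182495) = -(-132660)*(-182495) = -1*24209786700 = -24209786700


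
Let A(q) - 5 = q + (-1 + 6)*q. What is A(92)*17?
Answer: 9469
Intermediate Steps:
A(q) = 5 + 6*q (A(q) = 5 + (q + (-1 + 6)*q) = 5 + (q + 5*q) = 5 + 6*q)
A(92)*17 = (5 + 6*92)*17 = (5 + 552)*17 = 557*17 = 9469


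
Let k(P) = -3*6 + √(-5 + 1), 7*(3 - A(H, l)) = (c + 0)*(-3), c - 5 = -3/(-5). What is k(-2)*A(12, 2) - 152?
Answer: -1246/5 + 54*I/5 ≈ -249.2 + 10.8*I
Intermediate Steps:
c = 28/5 (c = 5 - 3/(-5) = 5 - 3*(-⅕) = 5 + ⅗ = 28/5 ≈ 5.6000)
A(H, l) = 27/5 (A(H, l) = 3 - (28/5 + 0)*(-3)/7 = 3 - 4*(-3)/5 = 3 - ⅐*(-84/5) = 3 + 12/5 = 27/5)
k(P) = -18 + 2*I (k(P) = -18 + √(-4) = -18 + 2*I)
k(-2)*A(12, 2) - 152 = (-18 + 2*I)*(27/5) - 152 = (-486/5 + 54*I/5) - 152 = -1246/5 + 54*I/5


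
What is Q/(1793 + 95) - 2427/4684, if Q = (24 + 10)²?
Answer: 52033/552712 ≈ 0.094141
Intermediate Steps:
Q = 1156 (Q = 34² = 1156)
Q/(1793 + 95) - 2427/4684 = 1156/(1793 + 95) - 2427/4684 = 1156/1888 - 2427*1/4684 = 1156*(1/1888) - 2427/4684 = 289/472 - 2427/4684 = 52033/552712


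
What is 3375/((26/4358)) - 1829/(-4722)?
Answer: 34726202027/61386 ≈ 5.6570e+5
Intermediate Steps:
3375/((26/4358)) - 1829/(-4722) = 3375/((26*(1/4358))) - 1829*(-1/4722) = 3375/(13/2179) + 1829/4722 = 3375*(2179/13) + 1829/4722 = 7354125/13 + 1829/4722 = 34726202027/61386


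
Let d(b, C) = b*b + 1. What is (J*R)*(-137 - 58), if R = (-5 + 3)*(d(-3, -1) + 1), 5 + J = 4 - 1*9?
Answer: -42900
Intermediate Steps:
J = -10 (J = -5 + (4 - 1*9) = -5 + (4 - 9) = -5 - 5 = -10)
d(b, C) = 1 + b**2 (d(b, C) = b**2 + 1 = 1 + b**2)
R = -22 (R = (-5 + 3)*((1 + (-3)**2) + 1) = -2*((1 + 9) + 1) = -2*(10 + 1) = -2*11 = -22)
(J*R)*(-137 - 58) = (-10*(-22))*(-137 - 58) = 220*(-195) = -42900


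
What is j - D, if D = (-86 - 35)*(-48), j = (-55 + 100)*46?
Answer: -3738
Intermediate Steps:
j = 2070 (j = 45*46 = 2070)
D = 5808 (D = -121*(-48) = 5808)
j - D = 2070 - 1*5808 = 2070 - 5808 = -3738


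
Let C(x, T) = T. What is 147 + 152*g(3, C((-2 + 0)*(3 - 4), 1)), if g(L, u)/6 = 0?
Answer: 147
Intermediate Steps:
g(L, u) = 0 (g(L, u) = 6*0 = 0)
147 + 152*g(3, C((-2 + 0)*(3 - 4), 1)) = 147 + 152*0 = 147 + 0 = 147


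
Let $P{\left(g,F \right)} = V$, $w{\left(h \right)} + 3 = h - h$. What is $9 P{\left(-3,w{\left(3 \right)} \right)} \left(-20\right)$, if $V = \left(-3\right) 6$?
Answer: $3240$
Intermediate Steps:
$w{\left(h \right)} = -3$ ($w{\left(h \right)} = -3 + \left(h - h\right) = -3 + 0 = -3$)
$V = -18$
$P{\left(g,F \right)} = -18$
$9 P{\left(-3,w{\left(3 \right)} \right)} \left(-20\right) = 9 \left(-18\right) \left(-20\right) = \left(-162\right) \left(-20\right) = 3240$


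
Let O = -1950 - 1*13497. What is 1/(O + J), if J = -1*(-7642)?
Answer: -1/7805 ≈ -0.00012812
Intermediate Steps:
O = -15447 (O = -1950 - 13497 = -15447)
J = 7642
1/(O + J) = 1/(-15447 + 7642) = 1/(-7805) = -1/7805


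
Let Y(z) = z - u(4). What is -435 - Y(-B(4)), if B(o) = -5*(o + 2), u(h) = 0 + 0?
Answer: -465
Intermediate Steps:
u(h) = 0
B(o) = -10 - 5*o (B(o) = -5*(2 + o) = -(10 + 5*o) = -10 - 5*o)
Y(z) = z (Y(z) = z - 1*0 = z + 0 = z)
-435 - Y(-B(4)) = -435 - (-1)*(-10 - 5*4) = -435 - (-1)*(-10 - 20) = -435 - (-1)*(-30) = -435 - 1*30 = -435 - 30 = -465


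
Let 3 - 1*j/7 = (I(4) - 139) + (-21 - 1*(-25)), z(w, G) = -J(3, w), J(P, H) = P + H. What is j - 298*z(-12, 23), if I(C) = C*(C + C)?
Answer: -1940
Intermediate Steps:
J(P, H) = H + P
I(C) = 2*C**2 (I(C) = C*(2*C) = 2*C**2)
z(w, G) = -3 - w (z(w, G) = -(w + 3) = -(3 + w) = -3 - w)
j = 742 (j = 21 - 7*((2*4**2 - 139) + (-21 - 1*(-25))) = 21 - 7*((2*16 - 139) + (-21 + 25)) = 21 - 7*((32 - 139) + 4) = 21 - 7*(-107 + 4) = 21 - 7*(-103) = 21 + 721 = 742)
j - 298*z(-12, 23) = 742 - 298*(-3 - 1*(-12)) = 742 - 298*(-3 + 12) = 742 - 298*9 = 742 - 2682 = -1940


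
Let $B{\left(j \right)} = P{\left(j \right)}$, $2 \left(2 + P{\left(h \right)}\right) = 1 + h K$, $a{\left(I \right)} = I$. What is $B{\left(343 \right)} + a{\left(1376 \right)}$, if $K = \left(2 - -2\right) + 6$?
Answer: $\frac{6179}{2} \approx 3089.5$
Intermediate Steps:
$K = 10$ ($K = \left(2 + 2\right) + 6 = 4 + 6 = 10$)
$P{\left(h \right)} = - \frac{3}{2} + 5 h$ ($P{\left(h \right)} = -2 + \frac{1 + h 10}{2} = -2 + \frac{1 + 10 h}{2} = -2 + \left(\frac{1}{2} + 5 h\right) = - \frac{3}{2} + 5 h$)
$B{\left(j \right)} = - \frac{3}{2} + 5 j$
$B{\left(343 \right)} + a{\left(1376 \right)} = \left(- \frac{3}{2} + 5 \cdot 343\right) + 1376 = \left(- \frac{3}{2} + 1715\right) + 1376 = \frac{3427}{2} + 1376 = \frac{6179}{2}$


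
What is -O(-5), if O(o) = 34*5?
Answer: -170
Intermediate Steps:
O(o) = 170
-O(-5) = -1*170 = -170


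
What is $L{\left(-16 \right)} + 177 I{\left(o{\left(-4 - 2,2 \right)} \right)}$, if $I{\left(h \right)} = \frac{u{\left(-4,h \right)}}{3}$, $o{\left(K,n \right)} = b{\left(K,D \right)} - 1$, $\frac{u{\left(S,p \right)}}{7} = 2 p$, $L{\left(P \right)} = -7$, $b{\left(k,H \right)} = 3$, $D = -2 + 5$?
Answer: $1645$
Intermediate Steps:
$D = 3$
$u{\left(S,p \right)} = 14 p$ ($u{\left(S,p \right)} = 7 \cdot 2 p = 14 p$)
$o{\left(K,n \right)} = 2$ ($o{\left(K,n \right)} = 3 - 1 = 2$)
$I{\left(h \right)} = \frac{14 h}{3}$
$L{\left(-16 \right)} + 177 I{\left(o{\left(-4 - 2,2 \right)} \right)} = -7 + 177 \cdot \frac{14}{3} \cdot 2 = -7 + 177 \cdot \frac{28}{3} = -7 + 1652 = 1645$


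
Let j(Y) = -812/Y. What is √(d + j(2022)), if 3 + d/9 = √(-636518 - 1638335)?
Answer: √(-28007733 + 9199089*I*√2274853)/1011 ≈ 82.301 + 82.468*I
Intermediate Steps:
d = -27 + 9*I*√2274853 (d = -27 + 9*√(-636518 - 1638335) = -27 + 9*√(-2274853) = -27 + 9*(I*√2274853) = -27 + 9*I*√2274853 ≈ -27.0 + 13574.0*I)
√(d + j(2022)) = √((-27 + 9*I*√2274853) - 812/2022) = √((-27 + 9*I*√2274853) - 812*1/2022) = √((-27 + 9*I*√2274853) - 406/1011) = √(-27703/1011 + 9*I*√2274853)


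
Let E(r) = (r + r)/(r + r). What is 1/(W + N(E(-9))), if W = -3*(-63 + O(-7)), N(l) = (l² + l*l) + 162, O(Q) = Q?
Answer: 1/374 ≈ 0.0026738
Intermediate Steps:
E(r) = 1 (E(r) = (2*r)/((2*r)) = (2*r)*(1/(2*r)) = 1)
N(l) = 162 + 2*l² (N(l) = (l² + l²) + 162 = 2*l² + 162 = 162 + 2*l²)
W = 210 (W = -3*(-63 - 7) = -3*(-70) = 210)
1/(W + N(E(-9))) = 1/(210 + (162 + 2*1²)) = 1/(210 + (162 + 2*1)) = 1/(210 + (162 + 2)) = 1/(210 + 164) = 1/374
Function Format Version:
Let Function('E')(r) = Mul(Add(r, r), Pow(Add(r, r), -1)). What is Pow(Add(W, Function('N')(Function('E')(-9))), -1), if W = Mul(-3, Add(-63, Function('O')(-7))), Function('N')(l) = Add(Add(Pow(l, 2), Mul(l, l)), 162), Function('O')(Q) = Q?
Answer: Rational(1, 374) ≈ 0.0026738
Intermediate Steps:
Function('E')(r) = 1 (Function('E')(r) = Mul(Mul(2, r), Pow(Mul(2, r), -1)) = Mul(Mul(2, r), Mul(Rational(1, 2), Pow(r, -1))) = 1)
Function('N')(l) = Add(162, Mul(2, Pow(l, 2))) (Function('N')(l) = Add(Add(Pow(l, 2), Pow(l, 2)), 162) = Add(Mul(2, Pow(l, 2)), 162) = Add(162, Mul(2, Pow(l, 2))))
W = 210 (W = Mul(-3, Add(-63, -7)) = Mul(-3, -70) = 210)
Pow(Add(W, Function('N')(Function('E')(-9))), -1) = Pow(Add(210, Add(162, Mul(2, Pow(1, 2)))), -1) = Pow(Add(210, Add(162, Mul(2, 1))), -1) = Pow(Add(210, Add(162, 2)), -1) = Pow(Add(210, 164), -1) = Pow(374, -1) = Rational(1, 374)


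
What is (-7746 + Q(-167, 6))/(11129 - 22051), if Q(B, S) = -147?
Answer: 7893/10922 ≈ 0.72267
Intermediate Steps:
(-7746 + Q(-167, 6))/(11129 - 22051) = (-7746 - 147)/(11129 - 22051) = -7893/(-10922) = -7893*(-1/10922) = 7893/10922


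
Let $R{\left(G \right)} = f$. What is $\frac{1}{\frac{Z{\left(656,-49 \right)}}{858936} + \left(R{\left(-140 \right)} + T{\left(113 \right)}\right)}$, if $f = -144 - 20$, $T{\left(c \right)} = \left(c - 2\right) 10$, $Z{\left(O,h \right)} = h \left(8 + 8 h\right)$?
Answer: $\frac{35789}{33857178} \approx 0.0010571$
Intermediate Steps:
$T{\left(c \right)} = -20 + 10 c$ ($T{\left(c \right)} = \left(-2 + c\right) 10 = -20 + 10 c$)
$f = -164$ ($f = -144 - 20 = -164$)
$R{\left(G \right)} = -164$
$\frac{1}{\frac{Z{\left(656,-49 \right)}}{858936} + \left(R{\left(-140 \right)} + T{\left(113 \right)}\right)} = \frac{1}{\frac{8 \left(-49\right) \left(1 - 49\right)}{858936} + \left(-164 + \left(-20 + 10 \cdot 113\right)\right)} = \frac{1}{8 \left(-49\right) \left(-48\right) \frac{1}{858936} + \left(-164 + \left(-20 + 1130\right)\right)} = \frac{1}{18816 \cdot \frac{1}{858936} + \left(-164 + 1110\right)} = \frac{1}{\frac{784}{35789} + 946} = \frac{1}{\frac{33857178}{35789}} = \frac{35789}{33857178}$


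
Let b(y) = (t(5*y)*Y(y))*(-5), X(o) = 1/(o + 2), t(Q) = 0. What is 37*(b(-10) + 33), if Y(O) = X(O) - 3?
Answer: 1221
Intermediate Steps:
X(o) = 1/(2 + o)
Y(O) = -3 + 1/(2 + O) (Y(O) = 1/(2 + O) - 3 = -3 + 1/(2 + O))
b(y) = 0 (b(y) = (0*((-5 - 3*y)/(2 + y)))*(-5) = 0*(-5) = 0)
37*(b(-10) + 33) = 37*(0 + 33) = 37*33 = 1221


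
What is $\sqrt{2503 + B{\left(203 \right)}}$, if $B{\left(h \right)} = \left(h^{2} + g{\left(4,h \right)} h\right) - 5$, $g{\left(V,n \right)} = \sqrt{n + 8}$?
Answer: $\sqrt{43707 + 203 \sqrt{211}} \approx 216.0$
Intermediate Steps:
$g{\left(V,n \right)} = \sqrt{8 + n}$
$B{\left(h \right)} = -5 + h^{2} + h \sqrt{8 + h}$ ($B{\left(h \right)} = \left(h^{2} + \sqrt{8 + h} h\right) - 5 = \left(h^{2} + h \sqrt{8 + h}\right) - 5 = -5 + h^{2} + h \sqrt{8 + h}$)
$\sqrt{2503 + B{\left(203 \right)}} = \sqrt{2503 + \left(-5 + 203^{2} + 203 \sqrt{8 + 203}\right)} = \sqrt{2503 + \left(-5 + 41209 + 203 \sqrt{211}\right)} = \sqrt{2503 + \left(41204 + 203 \sqrt{211}\right)} = \sqrt{43707 + 203 \sqrt{211}}$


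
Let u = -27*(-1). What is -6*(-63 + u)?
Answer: 216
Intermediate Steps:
u = 27
-6*(-63 + u) = -6*(-63 + 27) = -6*(-36) = 216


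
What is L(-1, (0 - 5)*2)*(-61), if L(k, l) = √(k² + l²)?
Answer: -61*√101 ≈ -613.04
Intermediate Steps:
L(-1, (0 - 5)*2)*(-61) = √((-1)² + ((0 - 5)*2)²)*(-61) = √(1 + (-5*2)²)*(-61) = √(1 + (-10)²)*(-61) = √(1 + 100)*(-61) = √101*(-61) = -61*√101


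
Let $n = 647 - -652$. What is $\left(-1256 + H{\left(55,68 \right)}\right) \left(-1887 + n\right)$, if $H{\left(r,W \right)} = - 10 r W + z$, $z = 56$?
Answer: $22696800$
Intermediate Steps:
$n = 1299$ ($n = 647 + 652 = 1299$)
$H{\left(r,W \right)} = 56 - 10 W r$ ($H{\left(r,W \right)} = - 10 r W + 56 = - 10 W r + 56 = 56 - 10 W r$)
$\left(-1256 + H{\left(55,68 \right)}\right) \left(-1887 + n\right) = \left(-1256 + \left(56 - 680 \cdot 55\right)\right) \left(-1887 + 1299\right) = \left(-1256 + \left(56 - 37400\right)\right) \left(-588\right) = \left(-1256 - 37344\right) \left(-588\right) = \left(-38600\right) \left(-588\right) = 22696800$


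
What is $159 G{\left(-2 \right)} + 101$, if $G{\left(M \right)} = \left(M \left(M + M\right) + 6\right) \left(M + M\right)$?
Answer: $-8803$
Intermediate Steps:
$G{\left(M \right)} = 2 M \left(6 + 2 M^{2}\right)$ ($G{\left(M \right)} = \left(M 2 M + 6\right) 2 M = \left(2 M^{2} + 6\right) 2 M = \left(6 + 2 M^{2}\right) 2 M = 2 M \left(6 + 2 M^{2}\right)$)
$159 G{\left(-2 \right)} + 101 = 159 \cdot 4 \left(-2\right) \left(3 + \left(-2\right)^{2}\right) + 101 = 159 \cdot 4 \left(-2\right) \left(3 + 4\right) + 101 = 159 \cdot 4 \left(-2\right) 7 + 101 = 159 \left(-56\right) + 101 = -8904 + 101 = -8803$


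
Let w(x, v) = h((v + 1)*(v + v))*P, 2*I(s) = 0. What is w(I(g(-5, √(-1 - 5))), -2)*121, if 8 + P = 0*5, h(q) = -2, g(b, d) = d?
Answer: 1936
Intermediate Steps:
I(s) = 0 (I(s) = (½)*0 = 0)
P = -8 (P = -8 + 0*5 = -8 + 0 = -8)
w(x, v) = 16 (w(x, v) = -2*(-8) = 16)
w(I(g(-5, √(-1 - 5))), -2)*121 = 16*121 = 1936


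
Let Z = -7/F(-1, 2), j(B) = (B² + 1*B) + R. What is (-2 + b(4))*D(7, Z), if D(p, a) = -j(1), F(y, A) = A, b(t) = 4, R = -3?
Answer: 2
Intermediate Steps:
j(B) = -3 + B + B² (j(B) = (B² + 1*B) - 3 = (B² + B) - 3 = (B + B²) - 3 = -3 + B + B²)
Z = -7/2 ≈ -3.5000
D(p, a) = 1 (D(p, a) = -(-3 + 1 + 1²) = -(-3 + 1 + 1) = -1*(-1) = 1)
(-2 + b(4))*D(7, Z) = (-2 + 4)*1 = 2*1 = 2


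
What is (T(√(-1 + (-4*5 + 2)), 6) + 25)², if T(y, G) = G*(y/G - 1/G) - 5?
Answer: (19 + I*√19)² ≈ 342.0 + 165.64*I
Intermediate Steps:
T(y, G) = -5 + G*(-1/G + y/G) (T(y, G) = G*(-1/G + y/G) - 5 = -5 + G*(-1/G + y/G))
(T(√(-1 + (-4*5 + 2)), 6) + 25)² = ((-6 + √(-1 + (-4*5 + 2))) + 25)² = ((-6 + √(-1 + (-20 + 2))) + 25)² = ((-6 + √(-1 - 18)) + 25)² = ((-6 + √(-19)) + 25)² = ((-6 + I*√19) + 25)² = (19 + I*√19)²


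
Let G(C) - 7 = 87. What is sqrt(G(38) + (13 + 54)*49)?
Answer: sqrt(3377) ≈ 58.112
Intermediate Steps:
G(C) = 94 (G(C) = 7 + 87 = 94)
sqrt(G(38) + (13 + 54)*49) = sqrt(94 + (13 + 54)*49) = sqrt(94 + 67*49) = sqrt(94 + 3283) = sqrt(3377)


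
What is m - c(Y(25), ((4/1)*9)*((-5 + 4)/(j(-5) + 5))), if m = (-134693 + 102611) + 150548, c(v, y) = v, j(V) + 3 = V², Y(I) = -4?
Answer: 118470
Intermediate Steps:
j(V) = -3 + V²
m = 118466 (m = -32082 + 150548 = 118466)
m - c(Y(25), ((4/1)*9)*((-5 + 4)/(j(-5) + 5))) = 118466 - 1*(-4) = 118466 + 4 = 118470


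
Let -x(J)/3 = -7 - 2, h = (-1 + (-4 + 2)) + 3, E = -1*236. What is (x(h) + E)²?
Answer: 43681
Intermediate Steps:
E = -236
h = 0 (h = (-1 - 2) + 3 = -3 + 3 = 0)
x(J) = 27 (x(J) = -3*(-7 - 2) = -3*(-9) = 27)
(x(h) + E)² = (27 - 236)² = (-209)² = 43681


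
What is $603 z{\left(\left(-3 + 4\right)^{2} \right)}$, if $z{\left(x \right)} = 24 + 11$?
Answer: $21105$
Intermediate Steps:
$z{\left(x \right)} = 35$
$603 z{\left(\left(-3 + 4\right)^{2} \right)} = 603 \cdot 35 = 21105$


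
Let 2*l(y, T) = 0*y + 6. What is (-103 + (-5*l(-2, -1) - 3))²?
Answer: 14641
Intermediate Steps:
l(y, T) = 3 (l(y, T) = (0*y + 6)/2 = (0 + 6)/2 = (½)*6 = 3)
(-103 + (-5*l(-2, -1) - 3))² = (-103 + (-5*3 - 3))² = (-103 + (-15 - 3))² = (-103 - 18)² = (-121)² = 14641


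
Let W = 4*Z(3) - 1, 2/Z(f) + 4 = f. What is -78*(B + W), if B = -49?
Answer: 4524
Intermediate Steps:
Z(f) = 2/(-4 + f)
W = -9 (W = 4*(2/(-4 + 3)) - 1 = 4*(2/(-1)) - 1 = 4*(2*(-1)) - 1 = 4*(-2) - 1 = -8 - 1 = -9)
-78*(B + W) = -78*(-49 - 9) = -78*(-58) = 4524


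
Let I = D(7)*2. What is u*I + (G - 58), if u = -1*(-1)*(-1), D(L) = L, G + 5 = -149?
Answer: -226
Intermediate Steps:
G = -154 (G = -5 - 149 = -154)
u = -1 (u = 1*(-1) = -1)
I = 14 (I = 7*2 = 14)
u*I + (G - 58) = -1*14 + (-154 - 58) = -14 - 212 = -226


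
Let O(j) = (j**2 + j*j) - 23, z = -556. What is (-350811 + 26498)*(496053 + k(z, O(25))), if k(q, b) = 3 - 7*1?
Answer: -160875139337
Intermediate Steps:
O(j) = -23 + 2*j**2 (O(j) = (j**2 + j**2) - 23 = 2*j**2 - 23 = -23 + 2*j**2)
k(q, b) = -4 (k(q, b) = 3 - 7 = -4)
(-350811 + 26498)*(496053 + k(z, O(25))) = (-350811 + 26498)*(496053 - 4) = -324313*496049 = -160875139337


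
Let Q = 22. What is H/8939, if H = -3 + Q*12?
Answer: 261/8939 ≈ 0.029198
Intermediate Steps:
H = 261 (H = -3 + 22*12 = -3 + 264 = 261)
H/8939 = 261/8939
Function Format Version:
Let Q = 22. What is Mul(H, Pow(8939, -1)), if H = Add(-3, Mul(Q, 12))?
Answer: Rational(261, 8939) ≈ 0.029198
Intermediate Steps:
H = 261 (H = Add(-3, Mul(22, 12)) = Add(-3, 264) = 261)
Mul(H, Pow(8939, -1)) = Mul(261, Pow(8939, -1)) = Mul(261, Rational(1, 8939)) = Rational(261, 8939)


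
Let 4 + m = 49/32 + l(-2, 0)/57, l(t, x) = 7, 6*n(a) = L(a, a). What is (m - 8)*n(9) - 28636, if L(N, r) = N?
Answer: -34840247/1216 ≈ -28652.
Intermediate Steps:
n(a) = a/6
m = -4279/1824 (m = -4 + (49/32 + 7/57) = -4 + 3017/1824 = -4279/1824 ≈ -2.3459)
(m - 8)*n(9) - 28636 = (-4279/1824 - 8)*((⅙)*9) - 28636 = -18871/1824*3/2 - 28636 = -18871/1216 - 28636 = -34840247/1216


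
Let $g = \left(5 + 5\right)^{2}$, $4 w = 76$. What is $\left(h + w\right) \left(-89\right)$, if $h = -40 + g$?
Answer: $-7031$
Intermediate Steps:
$w = 19$ ($w = \frac{1}{4} \cdot 76 = 19$)
$g = 100$ ($g = 10^{2} = 100$)
$h = 60$ ($h = -40 + 100 = 60$)
$\left(h + w\right) \left(-89\right) = \left(60 + 19\right) \left(-89\right) = 79 \left(-89\right) = -7031$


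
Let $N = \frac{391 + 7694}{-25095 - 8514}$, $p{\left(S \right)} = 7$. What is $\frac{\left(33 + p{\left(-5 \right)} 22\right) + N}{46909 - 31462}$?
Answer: $\frac{697422}{57684247} \approx 0.01209$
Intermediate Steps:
$N = - \frac{2695}{11203}$ ($N = \frac{8085}{-33609} = 8085 \left(- \frac{1}{33609}\right) = - \frac{2695}{11203} \approx -0.24056$)
$\frac{\left(33 + p{\left(-5 \right)} 22\right) + N}{46909 - 31462} = \frac{\left(33 + 7 \cdot 22\right) - \frac{2695}{11203}}{46909 - 31462} = \frac{\left(33 + 154\right) - \frac{2695}{11203}}{15447} = \left(187 - \frac{2695}{11203}\right) \frac{1}{15447} = \frac{2092266}{11203} \cdot \frac{1}{15447} = \frac{697422}{57684247}$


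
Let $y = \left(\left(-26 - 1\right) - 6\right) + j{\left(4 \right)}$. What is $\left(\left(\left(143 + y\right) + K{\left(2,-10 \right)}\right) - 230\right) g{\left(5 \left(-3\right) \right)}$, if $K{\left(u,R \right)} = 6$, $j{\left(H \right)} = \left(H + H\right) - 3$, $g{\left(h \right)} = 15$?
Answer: $-1635$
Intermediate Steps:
$j{\left(H \right)} = -3 + 2 H$ ($j{\left(H \right)} = 2 H - 3 = -3 + 2 H$)
$y = -28$ ($y = \left(\left(-26 - 1\right) - 6\right) + \left(-3 + 2 \cdot 4\right) = \left(\left(-26 - 1\right) - 6\right) + \left(-3 + 8\right) = \left(-27 - 6\right) + 5 = -33 + 5 = -28$)
$\left(\left(\left(143 + y\right) + K{\left(2,-10 \right)}\right) - 230\right) g{\left(5 \left(-3\right) \right)} = \left(\left(\left(143 - 28\right) + 6\right) - 230\right) 15 = \left(\left(115 + 6\right) - 230\right) 15 = \left(121 - 230\right) 15 = \left(-109\right) 15 = -1635$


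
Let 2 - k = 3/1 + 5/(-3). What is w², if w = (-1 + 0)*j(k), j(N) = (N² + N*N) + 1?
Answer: 289/81 ≈ 3.5679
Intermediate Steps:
k = ⅔ (k = 2 - (3/1 + 5/(-3)) = 2 - (3*1 + 5*(-⅓)) = 2 - (3 - 5/3) = 2 - 1*4/3 = 2 - 4/3 = ⅔ ≈ 0.66667)
j(N) = 1 + 2*N² (j(N) = (N² + N²) + 1 = 2*N² + 1 = 1 + 2*N²)
w = -17/9 (w = (-1 + 0)*(1 + 2*(⅔)²) = -(1 + 2*(4/9)) = -(1 + 8/9) = -1*17/9 = -17/9 ≈ -1.8889)
w² = (-17/9)² = 289/81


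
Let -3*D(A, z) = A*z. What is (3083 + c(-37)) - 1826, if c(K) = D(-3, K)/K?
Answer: 1258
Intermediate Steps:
D(A, z) = -A*z/3
c(K) = 1 (c(K) = (-⅓*(-3)*K)/K = K/K = 1)
(3083 + c(-37)) - 1826 = (3083 + 1) - 1826 = 3084 - 1826 = 1258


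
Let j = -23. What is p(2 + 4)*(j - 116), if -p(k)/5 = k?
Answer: 4170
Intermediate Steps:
p(k) = -5*k
p(2 + 4)*(j - 116) = (-5*(2 + 4))*(-23 - 116) = -5*6*(-139) = -30*(-139) = 4170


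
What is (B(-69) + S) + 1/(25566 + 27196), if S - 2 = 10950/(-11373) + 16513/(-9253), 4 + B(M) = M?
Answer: -136491088929969/1850791925726 ≈ -73.747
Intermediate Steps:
B(M) = -4 + M
S = -26217987/35078123 (S = 2 + (10950/(-11373) + 16513/(-9253)) = 2 + (10950*(-1/11373) + 16513*(-1/9253)) = 2 + (-3650/3791 - 16513/9253) = 2 - 96374233/35078123 = -26217987/35078123 ≈ -0.74742)
(B(-69) + S) + 1/(25566 + 27196) = ((-4 - 69) - 26217987/35078123) + 1/(25566 + 27196) = (-73 - 26217987/35078123) + 1/52762 = -2586920966/35078123 + 1/52762 = -136491088929969/1850791925726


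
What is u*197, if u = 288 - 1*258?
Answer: 5910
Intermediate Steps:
u = 30 (u = 288 - 258 = 30)
u*197 = 30*197 = 5910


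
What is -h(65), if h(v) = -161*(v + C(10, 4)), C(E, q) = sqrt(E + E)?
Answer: 10465 + 322*sqrt(5) ≈ 11185.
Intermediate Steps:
C(E, q) = sqrt(2)*sqrt(E) (C(E, q) = sqrt(2*E) = sqrt(2)*sqrt(E))
h(v) = -322*sqrt(5) - 161*v (h(v) = -161*(v + sqrt(2)*sqrt(10)) = -161*(v + 2*sqrt(5)) = -322*sqrt(5) - 161*v)
-h(65) = -(-322*sqrt(5) - 161*65) = -(-322*sqrt(5) - 10465) = -(-10465 - 322*sqrt(5)) = 10465 + 322*sqrt(5)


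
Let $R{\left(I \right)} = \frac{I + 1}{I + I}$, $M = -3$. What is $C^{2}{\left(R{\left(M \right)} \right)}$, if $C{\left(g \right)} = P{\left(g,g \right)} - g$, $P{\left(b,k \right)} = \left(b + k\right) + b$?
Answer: $\frac{4}{9} \approx 0.44444$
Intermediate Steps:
$P{\left(b,k \right)} = k + 2 b$
$R{\left(I \right)} = \frac{1 + I}{2 I}$
$C{\left(g \right)} = 2 g$ ($C{\left(g \right)} = \left(g + 2 g\right) - g = 3 g - g = 2 g$)
$C^{2}{\left(R{\left(M \right)} \right)} = \left(2 \frac{1 - 3}{2 \left(-3\right)}\right)^{2} = \left(2 \cdot \frac{1}{2} \left(- \frac{1}{3}\right) \left(-2\right)\right)^{2} = \left(2 \cdot \frac{1}{3}\right)^{2} = \left(\frac{2}{3}\right)^{2} = \frac{4}{9}$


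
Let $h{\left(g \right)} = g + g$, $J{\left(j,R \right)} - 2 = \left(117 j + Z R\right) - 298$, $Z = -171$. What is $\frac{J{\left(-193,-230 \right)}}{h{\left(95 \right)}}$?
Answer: $\frac{16453}{190} \approx 86.595$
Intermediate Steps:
$J{\left(j,R \right)} = -296 - 171 R + 117 j$ ($J{\left(j,R \right)} = 2 - \left(298 - 117 j + 171 R\right) = -296 - 171 R + 117 j$)
$h{\left(g \right)} = 2 g$
$\frac{J{\left(-193,-230 \right)}}{h{\left(95 \right)}} = \frac{-296 - -39330 + 117 \left(-193\right)}{2 \cdot 95} = \frac{-296 + 39330 - 22581}{190} = 16453 \cdot \frac{1}{190} = \frac{16453}{190}$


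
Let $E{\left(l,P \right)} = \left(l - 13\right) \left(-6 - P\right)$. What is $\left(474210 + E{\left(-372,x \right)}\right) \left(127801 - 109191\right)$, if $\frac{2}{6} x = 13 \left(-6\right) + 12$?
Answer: $7449396900$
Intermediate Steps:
$x = -198$ ($x = 3 \left(13 \left(-6\right) + 12\right) = 3 \left(-78 + 12\right) = 3 \left(-66\right) = -198$)
$E{\left(l,P \right)} = \left(-13 + l\right) \left(-6 - P\right)$
$\left(474210 + E{\left(-372,x \right)}\right) \left(127801 - 109191\right) = \left(474210 + \left(78 - -2232 + 13 \left(-198\right) - \left(-198\right) \left(-372\right)\right)\right) \left(127801 - 109191\right) = \left(474210 + \left(78 + 2232 - 2574 - 73656\right)\right) 18610 = \left(474210 - 73920\right) 18610 = 400290 \cdot 18610 = 7449396900$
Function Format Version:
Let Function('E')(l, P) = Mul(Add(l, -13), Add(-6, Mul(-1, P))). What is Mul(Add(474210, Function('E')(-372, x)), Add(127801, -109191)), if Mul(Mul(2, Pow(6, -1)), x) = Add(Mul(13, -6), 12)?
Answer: 7449396900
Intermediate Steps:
x = -198 (x = Mul(3, Add(Mul(13, -6), 12)) = Mul(3, Add(-78, 12)) = Mul(3, -66) = -198)
Function('E')(l, P) = Mul(Add(-13, l), Add(-6, Mul(-1, P)))
Mul(Add(474210, Function('E')(-372, x)), Add(127801, -109191)) = Mul(Add(474210, Add(78, Mul(-6, -372), Mul(13, -198), Mul(-1, -198, -372))), Add(127801, -109191)) = Mul(Add(474210, Add(78, 2232, -2574, -73656)), 18610) = Mul(Add(474210, -73920), 18610) = Mul(400290, 18610) = 7449396900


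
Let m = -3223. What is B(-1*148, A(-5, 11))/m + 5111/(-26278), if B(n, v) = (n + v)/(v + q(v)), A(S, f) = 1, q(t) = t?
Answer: -7270660/42346997 ≈ -0.17169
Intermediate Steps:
B(n, v) = (n + v)/(2*v) (B(n, v) = (n + v)/(v + v) = (n + v)/((2*v)) = (n + v)*(1/(2*v)) = (n + v)/(2*v))
B(-1*148, A(-5, 11))/m + 5111/(-26278) = ((½)*(-1*148 + 1)/1)/(-3223) + 5111/(-26278) = ((½)*1*(-148 + 1))*(-1/3223) + 5111*(-1/26278) = ((½)*1*(-147))*(-1/3223) - 5111/26278 = -147/2*(-1/3223) - 5111/26278 = 147/6446 - 5111/26278 = -7270660/42346997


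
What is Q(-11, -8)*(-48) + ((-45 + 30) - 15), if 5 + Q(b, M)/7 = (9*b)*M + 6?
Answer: -266478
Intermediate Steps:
Q(b, M) = 7 + 63*M*b (Q(b, M) = -35 + 7*((9*b)*M + 6) = -35 + 7*(9*M*b + 6) = -35 + 7*(6 + 9*M*b) = -35 + (42 + 63*M*b) = 7 + 63*M*b)
Q(-11, -8)*(-48) + ((-45 + 30) - 15) = (7 + 63*(-8)*(-11))*(-48) + ((-45 + 30) - 15) = (7 + 5544)*(-48) + (-15 - 15) = 5551*(-48) - 30 = -266448 - 30 = -266478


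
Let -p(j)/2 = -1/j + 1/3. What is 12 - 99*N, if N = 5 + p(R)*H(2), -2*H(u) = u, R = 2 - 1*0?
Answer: -450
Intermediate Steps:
R = 2 (R = 2 + 0 = 2)
H(u) = -u/2
p(j) = -2/3 + 2/j (p(j) = -2*(-1/j + 1/3) = -2*(1/3 - 1/j) = -2/3 + 2/j)
N = 14/3 (N = 5 + (-2/3 + 2/2)*(-1/2*2) = 5 + (-2/3 + 2*(1/2))*(-1) = 5 + (-2/3 + 1)*(-1) = 5 + (1/3)*(-1) = 5 - 1/3 = 14/3 ≈ 4.6667)
12 - 99*N = 12 - 99*14/3 = 12 - 462 = -450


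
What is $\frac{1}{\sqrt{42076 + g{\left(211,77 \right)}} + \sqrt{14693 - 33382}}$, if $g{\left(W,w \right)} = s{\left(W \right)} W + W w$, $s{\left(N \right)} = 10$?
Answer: $\frac{1}{\sqrt{60433} + i \sqrt{18689}} \approx 0.003107 - 0.0017278 i$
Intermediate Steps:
$g{\left(W,w \right)} = 10 W + W w$
$\frac{1}{\sqrt{42076 + g{\left(211,77 \right)}} + \sqrt{14693 - 33382}} = \frac{1}{\sqrt{42076 + 211 \left(10 + 77\right)} + \sqrt{14693 - 33382}} = \frac{1}{\sqrt{42076 + 211 \cdot 87} + \sqrt{-18689}} = \frac{1}{\sqrt{42076 + 18357} + i \sqrt{18689}} = \frac{1}{\sqrt{60433} + i \sqrt{18689}}$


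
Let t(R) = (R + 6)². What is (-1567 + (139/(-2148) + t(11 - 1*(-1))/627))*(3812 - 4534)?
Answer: 13362196709/11814 ≈ 1.1310e+6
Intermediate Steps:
t(R) = (6 + R)²
(-1567 + (139/(-2148) + t(11 - 1*(-1))/627))*(3812 - 4534) = (-1567 + (139/(-2148) + (6 + (11 - 1*(-1)))²/627))*(3812 - 4534) = (-1567 + (139*(-1/2148) + (6 + (11 + 1))²*(1/627)))*(-722) = (-1567 + (-139/2148 + (6 + 12)²*(1/627)))*(-722) = (-1567 + (-139/2148 + 18²*(1/627)))*(-722) = (-1567 + (-139/2148 + 324*(1/627)))*(-722) = (-1567 + (-139/2148 + 108/209))*(-722) = (-1567 + 202933/448932)*(-722) = -703273511/448932*(-722) = 13362196709/11814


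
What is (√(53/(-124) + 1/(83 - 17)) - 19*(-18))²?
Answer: (699732 + I*√1725801)²/4186116 ≈ 1.1696e+5 + 439.18*I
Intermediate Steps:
(√(53/(-124) + 1/(83 - 17)) - 19*(-18))² = (√(53*(-1/124) + 1/66) + 342)² = (√(-53/124 + 1/66) + 342)² = (√(-1687/4092) + 342)² = (I*√1725801/2046 + 342)² = (342 + I*√1725801/2046)²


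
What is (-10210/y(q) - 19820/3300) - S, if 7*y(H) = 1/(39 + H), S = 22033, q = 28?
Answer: -793737286/165 ≈ -4.8105e+6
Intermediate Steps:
y(H) = 1/(7*(39 + H))
(-10210/y(q) - 19820/3300) - S = (-10210/(1/(7*(39 + 28))) - 19820/3300) - 1*22033 = (-10210/((1/7)/67) - 19820*1/3300) - 22033 = (-10210/((1/7)*(1/67)) - 991/165) - 22033 = (-10210/1/469 - 991/165) - 22033 = (-10210*469 - 991/165) - 22033 = (-4788490 - 991/165) - 22033 = -790101841/165 - 22033 = -793737286/165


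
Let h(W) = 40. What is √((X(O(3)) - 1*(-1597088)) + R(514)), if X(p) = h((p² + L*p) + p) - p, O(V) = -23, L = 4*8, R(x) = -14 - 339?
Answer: 3*√177422 ≈ 1263.6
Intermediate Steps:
R(x) = -353
L = 32
X(p) = 40 - p
√((X(O(3)) - 1*(-1597088)) + R(514)) = √(((40 - 1*(-23)) - 1*(-1597088)) - 353) = √(((40 + 23) + 1597088) - 353) = √((63 + 1597088) - 353) = √(1597151 - 353) = √1596798 = 3*√177422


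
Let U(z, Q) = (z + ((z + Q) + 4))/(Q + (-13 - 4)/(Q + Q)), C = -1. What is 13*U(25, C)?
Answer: 1378/15 ≈ 91.867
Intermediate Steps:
U(z, Q) = (4 + Q + 2*z)/(Q - 17/(2*Q)) (U(z, Q) = (z + ((Q + z) + 4))/(Q - 17*1/(2*Q)) = (z + (4 + Q + z))/(Q - 17/(2*Q)) = (4 + Q + 2*z)/(Q - 17/(2*Q)))
13*U(25, C) = 13*(2*(-1)*(4 - 1 + 2*25)/(-17 + 2*(-1)²)) = 13*(2*(-1)*(4 - 1 + 50)/(-17 + 2*1)) = 13*(2*(-1)*53/(-17 + 2)) = 13*(2*(-1)*53/(-15)) = 13*(2*(-1)*(-1/15)*53) = 13*(106/15) = 1378/15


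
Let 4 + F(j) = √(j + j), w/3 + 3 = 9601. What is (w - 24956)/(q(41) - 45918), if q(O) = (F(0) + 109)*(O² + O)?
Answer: 1919/67446 ≈ 0.028452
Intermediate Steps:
w = 28794 (w = -9 + 3*9601 = -9 + 28803 = 28794)
F(j) = -4 + √2*√j (F(j) = -4 + √(j + j) = -4 + √(2*j) = -4 + √2*√j)
q(O) = 105*O + 105*O² (q(O) = ((-4 + √2*√0) + 109)*(O² + O) = ((-4 + √2*0) + 109)*(O + O²) = ((-4 + 0) + 109)*(O + O²) = (-4 + 109)*(O + O²) = 105*(O + O²) = 105*O + 105*O²)
(w - 24956)/(q(41) - 45918) = (28794 - 24956)/(105*41*(1 + 41) - 45918) = 3838/(105*41*42 - 45918) = 3838/(180810 - 45918) = 3838/134892 = 3838*(1/134892) = 1919/67446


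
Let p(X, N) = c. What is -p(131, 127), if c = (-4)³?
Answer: 64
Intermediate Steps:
c = -64
p(X, N) = -64
-p(131, 127) = -1*(-64) = 64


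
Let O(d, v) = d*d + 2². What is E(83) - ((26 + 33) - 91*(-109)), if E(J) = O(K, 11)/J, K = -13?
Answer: -828001/83 ≈ -9975.9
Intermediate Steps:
O(d, v) = 4 + d² (O(d, v) = d² + 4 = 4 + d²)
E(J) = 173/J (E(J) = (4 + (-13)²)/J = (4 + 169)/J = 173/J)
E(83) - ((26 + 33) - 91*(-109)) = 173/83 - ((26 + 33) - 91*(-109)) = 173*(1/83) - (59 + 9919) = 173/83 - 1*9978 = 173/83 - 9978 = -828001/83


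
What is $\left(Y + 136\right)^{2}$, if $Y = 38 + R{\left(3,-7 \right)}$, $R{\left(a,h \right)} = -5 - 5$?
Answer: $26896$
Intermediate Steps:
$R{\left(a,h \right)} = -10$ ($R{\left(a,h \right)} = -5 - 5 = -10$)
$Y = 28$ ($Y = 38 - 10 = 28$)
$\left(Y + 136\right)^{2} = \left(28 + 136\right)^{2} = 164^{2} = 26896$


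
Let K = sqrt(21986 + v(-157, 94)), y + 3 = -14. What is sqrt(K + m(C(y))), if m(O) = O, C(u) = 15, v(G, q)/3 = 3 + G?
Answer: sqrt(15 + 2*sqrt(5381)) ≈ 12.717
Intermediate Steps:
v(G, q) = 9 + 3*G (v(G, q) = 3*(3 + G) = 9 + 3*G)
y = -17 (y = -3 - 14 = -17)
K = 2*sqrt(5381) (K = sqrt(21986 + (9 + 3*(-157))) = sqrt(21986 + (9 - 471)) = sqrt(21986 - 462) = sqrt(21524) = 2*sqrt(5381) ≈ 146.71)
sqrt(K + m(C(y))) = sqrt(2*sqrt(5381) + 15) = sqrt(15 + 2*sqrt(5381))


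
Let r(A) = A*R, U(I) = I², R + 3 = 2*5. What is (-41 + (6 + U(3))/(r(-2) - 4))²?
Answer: 63001/36 ≈ 1750.0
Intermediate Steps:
R = 7 (R = -3 + 2*5 = -3 + 10 = 7)
r(A) = 7*A (r(A) = A*7 = 7*A)
(-41 + (6 + U(3))/(r(-2) - 4))² = (-41 + (6 + 3²)/(7*(-2) - 4))² = (-41 + (6 + 9)/(-14 - 4))² = (-41 + 15/(-18))² = (-41 + 15*(-1/18))² = (-41 - ⅚)² = (-251/6)² = 63001/36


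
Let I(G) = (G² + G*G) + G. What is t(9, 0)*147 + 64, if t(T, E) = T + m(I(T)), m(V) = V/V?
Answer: 1534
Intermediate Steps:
I(G) = G + 2*G² (I(G) = (G² + G²) + G = 2*G² + G = G + 2*G²)
m(V) = 1
t(T, E) = 1 + T (t(T, E) = T + 1 = 1 + T)
t(9, 0)*147 + 64 = (1 + 9)*147 + 64 = 10*147 + 64 = 1470 + 64 = 1534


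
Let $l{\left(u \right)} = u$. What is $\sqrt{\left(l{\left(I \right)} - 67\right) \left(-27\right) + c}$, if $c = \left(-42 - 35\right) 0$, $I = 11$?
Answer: $6 \sqrt{42} \approx 38.884$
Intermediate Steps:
$c = 0$ ($c = \left(-77\right) 0 = 0$)
$\sqrt{\left(l{\left(I \right)} - 67\right) \left(-27\right) + c} = \sqrt{\left(11 - 67\right) \left(-27\right) + 0} = \sqrt{\left(-56\right) \left(-27\right) + 0} = \sqrt{1512 + 0} = \sqrt{1512} = 6 \sqrt{42}$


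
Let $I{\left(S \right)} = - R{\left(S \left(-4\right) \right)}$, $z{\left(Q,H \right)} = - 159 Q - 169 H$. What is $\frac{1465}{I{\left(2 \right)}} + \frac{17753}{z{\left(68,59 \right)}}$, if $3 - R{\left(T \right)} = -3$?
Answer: $- \frac{30553613}{124698} \approx -245.02$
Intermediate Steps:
$z{\left(Q,H \right)} = - 169 H - 159 Q$
$R{\left(T \right)} = 6$ ($R{\left(T \right)} = 3 - -3 = 3 + 3 = 6$)
$I{\left(S \right)} = -6$ ($I{\left(S \right)} = \left(-1\right) 6 = -6$)
$\frac{1465}{I{\left(2 \right)}} + \frac{17753}{z{\left(68,59 \right)}} = \frac{1465}{-6} + \frac{17753}{\left(-169\right) 59 - 10812} = 1465 \left(- \frac{1}{6}\right) + \frac{17753}{-9971 - 10812} = - \frac{1465}{6} + \frac{17753}{-20783} = - \frac{1465}{6} + 17753 \left(- \frac{1}{20783}\right) = - \frac{1465}{6} - \frac{17753}{20783} = - \frac{30553613}{124698}$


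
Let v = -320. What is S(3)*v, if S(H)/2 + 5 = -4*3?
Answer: 10880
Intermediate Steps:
S(H) = -34 (S(H) = -10 + 2*(-4*3) = -10 + 2*(-12) = -10 - 24 = -34)
S(3)*v = -34*(-320) = 10880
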